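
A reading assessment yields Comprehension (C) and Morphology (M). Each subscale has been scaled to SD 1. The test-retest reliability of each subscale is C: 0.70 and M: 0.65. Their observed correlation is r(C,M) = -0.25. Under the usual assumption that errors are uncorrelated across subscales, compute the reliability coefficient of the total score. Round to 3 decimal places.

Var(C+M) = 2 + 2·[(-0.25)] = 2 − 0.5 = 1.5.
With uncorrelated errors the cross-covariances are all true-score covariance, so they carry over unchanged; only the diagonal terms shrink to ρᵢσᵢ².
True-score variance = [0.70 + 0.65] − 0.5 = 1.35 − 0.5 = 0.85.
Reliability = 0.85 / 1.5 = 0.567.

0.567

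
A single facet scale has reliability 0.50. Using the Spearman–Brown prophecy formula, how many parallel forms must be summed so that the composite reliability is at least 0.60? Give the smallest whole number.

k ≥ ρ*(1−ρ₁)/(ρ₁(1−ρ*)) = 0.60·0.50 / (0.50·0.40) = 1.500.
Smallest integer k = 2.

2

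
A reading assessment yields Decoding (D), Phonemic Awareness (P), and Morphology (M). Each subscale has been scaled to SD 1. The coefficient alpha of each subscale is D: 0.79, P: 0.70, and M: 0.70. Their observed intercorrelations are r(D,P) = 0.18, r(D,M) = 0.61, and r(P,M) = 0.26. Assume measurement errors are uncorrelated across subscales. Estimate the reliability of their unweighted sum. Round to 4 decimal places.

Var(D+P+M) = 3 + 2·[0.18 + 0.61 + 0.26] = 3 + 2.1 = 5.1.
Under uncorrelated errors the observed covariances equal the true-score covariances, so only the own-variance terms attenuate.
True-score variance = [0.79 + 0.70 + 0.70] + 2.1 = 2.19 + 2.1 = 4.29.
Reliability = 4.29 / 5.1 = 0.8412.

0.8412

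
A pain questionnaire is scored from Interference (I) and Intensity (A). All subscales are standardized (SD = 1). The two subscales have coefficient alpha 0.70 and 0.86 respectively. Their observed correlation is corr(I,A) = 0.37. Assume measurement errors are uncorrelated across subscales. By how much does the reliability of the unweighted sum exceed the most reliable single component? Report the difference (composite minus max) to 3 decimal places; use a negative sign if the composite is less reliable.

Var(sum) = 2 + 0.74 = 2.74; true-score variance = 1.56 + 0.74 = 2.3; composite reliability = 0.8394.
Max component reliability = 0.8600.
Difference = 0.8394 − 0.8600 = -0.021.

-0.021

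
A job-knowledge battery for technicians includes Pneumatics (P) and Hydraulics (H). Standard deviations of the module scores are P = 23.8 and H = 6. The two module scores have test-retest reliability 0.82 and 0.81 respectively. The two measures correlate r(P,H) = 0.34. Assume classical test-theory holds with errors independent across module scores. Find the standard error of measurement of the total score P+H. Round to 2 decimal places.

Var(total) = 602.44 + 97.104 = 699.544.
True-score variance = 493.641 + 97.104 = 590.745, so reliability = 0.8445.
Error variance = 699.544 − 590.745 = 108.799; SEM = √108.799 = 10.43.

10.43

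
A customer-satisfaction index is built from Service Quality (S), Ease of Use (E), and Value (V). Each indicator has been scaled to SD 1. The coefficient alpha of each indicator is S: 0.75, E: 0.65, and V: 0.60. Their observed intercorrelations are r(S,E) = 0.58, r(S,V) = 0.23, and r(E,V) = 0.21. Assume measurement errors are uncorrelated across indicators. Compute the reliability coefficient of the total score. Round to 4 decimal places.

0.8016

Var(S+E+V) = 3 + 2·[0.58 + 0.23 + 0.21] = 3 + 2.04 = 5.04.
Under uncorrelated errors the observed covariances equal the true-score covariances, so only the own-variance terms attenuate.
True-score variance = [0.75 + 0.65 + 0.60] + 2.04 = 2 + 2.04 = 4.04.
Reliability = 4.04 / 5.04 = 0.8016.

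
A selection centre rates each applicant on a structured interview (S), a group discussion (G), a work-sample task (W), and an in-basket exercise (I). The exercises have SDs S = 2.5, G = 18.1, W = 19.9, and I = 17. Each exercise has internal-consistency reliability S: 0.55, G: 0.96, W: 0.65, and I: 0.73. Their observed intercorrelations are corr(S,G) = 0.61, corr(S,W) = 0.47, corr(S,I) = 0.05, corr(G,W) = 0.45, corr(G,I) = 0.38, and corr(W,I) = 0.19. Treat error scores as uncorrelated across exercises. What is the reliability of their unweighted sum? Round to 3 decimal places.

0.872

Var(S+G+W+I) = 2.5² + 18.1² + 19.9² + 17² + 2·[2.5·18.1·0.61 + 2.5·19.9·0.47 + 2.5·17·0.05 + 18.1·19.9·0.45 + 18.1·17·0.38 + 19.9·17·0.19] = 1018.87 + 792.797 = 1811.67.
Under uncorrelated errors the observed covariances equal the true-score covariances, so only the own-variance terms attenuate.
True-score variance = [2.5²·0.55 + 18.1²·0.96 + 19.9²·0.65 + 17²·0.73] + 792.797 = 786.32 + 792.797 = 1579.12.
Reliability = 1579.12 / 1811.67 = 0.872.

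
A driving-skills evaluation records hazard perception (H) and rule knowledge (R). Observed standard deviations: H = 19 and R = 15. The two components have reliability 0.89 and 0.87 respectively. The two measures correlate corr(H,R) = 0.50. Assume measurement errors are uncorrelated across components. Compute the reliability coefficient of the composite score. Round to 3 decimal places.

0.921

Var(H+R) = 19² + 15² + 2·[19·15·0.50] = 586 + 285 = 871.
Because errors are independent across components, Cov(Tᵢ,Tⱼ) = Cov(Xᵢ,Xⱼ); the off-diagonal part of the true-score variance is the same as above.
True-score variance = [19²·0.89 + 15²·0.87] + 285 = 517.04 + 285 = 802.04.
Reliability = 802.04 / 871 = 0.921.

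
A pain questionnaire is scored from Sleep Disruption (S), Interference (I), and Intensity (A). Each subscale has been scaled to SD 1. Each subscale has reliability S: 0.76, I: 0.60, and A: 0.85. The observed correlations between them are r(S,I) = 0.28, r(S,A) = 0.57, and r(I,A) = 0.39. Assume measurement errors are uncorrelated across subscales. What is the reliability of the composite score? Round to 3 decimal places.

Var(S+I+A) = 3 + 2·[0.28 + 0.57 + 0.39] = 3 + 2.48 = 5.48.
With uncorrelated errors the cross-covariances are all true-score covariance, so they carry over unchanged; only the diagonal terms shrink to ρᵢσᵢ².
True-score variance = [0.76 + 0.60 + 0.85] + 2.48 = 2.21 + 2.48 = 4.69.
Reliability = 4.69 / 5.48 = 0.856.

0.856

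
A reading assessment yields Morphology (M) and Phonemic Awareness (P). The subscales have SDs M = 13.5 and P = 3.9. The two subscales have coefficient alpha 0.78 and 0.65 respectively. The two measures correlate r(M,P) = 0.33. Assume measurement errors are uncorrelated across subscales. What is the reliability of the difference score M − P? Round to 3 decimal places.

0.721

Var(M−P) = 13.5² + 3.9² − 2·13.5·3.9·0.33 = 197.46 − 34.749 = 162.711.
With uncorrelated errors the cross-covariances are all true-score covariance, so they carry over unchanged; only the diagonal terms shrink to ρᵢσᵢ².
True-score variance = [13.5²·0.78 + 3.9²·0.65] − 34.749 = 152.042 − 34.749 = 117.293.
Reliability = 117.293 / 162.711 = 0.721.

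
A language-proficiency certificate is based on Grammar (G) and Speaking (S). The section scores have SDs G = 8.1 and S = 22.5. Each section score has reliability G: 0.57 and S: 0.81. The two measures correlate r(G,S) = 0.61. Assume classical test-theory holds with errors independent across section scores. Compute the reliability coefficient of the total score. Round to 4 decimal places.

0.8434

Var(G+S) = 8.1² + 22.5² + 2·[8.1·22.5·0.61] = 571.86 + 222.345 = 794.205.
With uncorrelated errors the cross-covariances are all true-score covariance, so they carry over unchanged; only the diagonal terms shrink to ρᵢσᵢ².
True-score variance = [8.1²·0.57 + 22.5²·0.81] + 222.345 = 447.46 + 222.345 = 669.805.
Reliability = 669.805 / 794.205 = 0.8434.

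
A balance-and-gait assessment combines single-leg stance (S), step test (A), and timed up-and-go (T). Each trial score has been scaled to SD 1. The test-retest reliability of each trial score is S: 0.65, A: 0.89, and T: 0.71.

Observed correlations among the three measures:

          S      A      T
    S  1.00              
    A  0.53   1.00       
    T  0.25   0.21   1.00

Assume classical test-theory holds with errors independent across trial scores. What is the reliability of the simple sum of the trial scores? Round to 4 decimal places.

0.8494

Var(S+A+T) = 3 + 2·[0.53 + 0.25 + 0.21] = 3 + 1.98 = 4.98.
Under uncorrelated errors the observed covariances equal the true-score covariances, so only the own-variance terms attenuate.
True-score variance = [0.65 + 0.89 + 0.71] + 1.98 = 2.25 + 1.98 = 4.23.
Reliability = 4.23 / 4.98 = 0.8494.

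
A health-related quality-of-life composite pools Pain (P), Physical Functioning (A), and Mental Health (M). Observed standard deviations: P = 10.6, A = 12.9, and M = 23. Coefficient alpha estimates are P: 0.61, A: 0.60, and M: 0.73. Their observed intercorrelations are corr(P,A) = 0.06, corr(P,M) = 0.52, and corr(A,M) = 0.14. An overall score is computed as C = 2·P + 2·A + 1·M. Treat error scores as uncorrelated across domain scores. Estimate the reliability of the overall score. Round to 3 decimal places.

Var(C) = 2²·10.6² + 2²·12.9² + 23² + 2·[4·10.6·12.9·0.06 + 2·10.6·23·0.52 + 2·12.9·23·0.14] = 1644.08 + 738.891 = 2382.97.
With uncorrelated errors the cross-covariances are all true-score covariance, so they carry over unchanged; only the diagonal terms shrink to ρᵢσᵢ².
True-score variance = [2²·10.6²·0.61 + 2²·12.9²·0.60 + 23²·0.73] + 738.891 = 1059.71 + 738.891 = 1798.6.
Reliability = 1798.6 / 2382.97 = 0.755.

0.755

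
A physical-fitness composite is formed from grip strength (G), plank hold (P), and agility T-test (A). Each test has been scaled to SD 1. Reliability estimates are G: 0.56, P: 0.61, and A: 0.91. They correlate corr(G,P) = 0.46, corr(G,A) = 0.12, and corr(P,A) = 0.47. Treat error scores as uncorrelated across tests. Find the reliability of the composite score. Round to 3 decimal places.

0.820

Var(G+P+A) = 3 + 2·[0.46 + 0.12 + 0.47] = 3 + 2.1 = 5.1.
Under uncorrelated errors the observed covariances equal the true-score covariances, so only the own-variance terms attenuate.
True-score variance = [0.56 + 0.61 + 0.91] + 2.1 = 2.08 + 2.1 = 4.18.
Reliability = 4.18 / 5.1 = 0.820.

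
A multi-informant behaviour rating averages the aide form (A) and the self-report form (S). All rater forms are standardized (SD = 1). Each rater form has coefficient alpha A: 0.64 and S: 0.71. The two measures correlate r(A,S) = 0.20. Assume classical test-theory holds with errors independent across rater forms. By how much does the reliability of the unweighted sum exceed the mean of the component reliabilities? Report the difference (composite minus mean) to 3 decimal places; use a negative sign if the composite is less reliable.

Var(sum) = 2 + 0.4 = 2.4; true-score variance = 1.35 + 0.4 = 1.75; composite reliability = 0.7292.
Mean component reliability = 0.6750.
Difference = 0.7292 − 0.6750 = 0.054.

0.054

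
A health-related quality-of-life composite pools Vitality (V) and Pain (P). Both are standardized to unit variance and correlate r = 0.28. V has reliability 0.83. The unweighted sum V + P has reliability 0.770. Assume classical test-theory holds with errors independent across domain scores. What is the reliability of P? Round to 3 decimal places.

0.581

Var(V+P) = 2 + 2·0.28 = 2.560.
True-score variance = ρ_V + ρ_P + 2·0.28, so 0.770 = (0.83 + ρ_P + 0.56) / 2.560.
ρ_P = 0.770·2.560 − 0.83 − 0.56 = 0.581.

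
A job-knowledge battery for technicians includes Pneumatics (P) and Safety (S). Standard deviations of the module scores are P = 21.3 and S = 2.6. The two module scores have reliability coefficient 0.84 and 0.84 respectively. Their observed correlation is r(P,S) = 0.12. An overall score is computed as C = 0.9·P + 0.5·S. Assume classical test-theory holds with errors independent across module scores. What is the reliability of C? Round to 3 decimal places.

0.843

Var(C) = 0.9²·21.3² + 0.5²·2.6² + 2·[0.45·21.3·2.6·0.12] = 369.179 + 5.98104 = 375.16.
With uncorrelated errors the cross-covariances are all true-score covariance, so they carry over unchanged; only the diagonal terms shrink to ρᵢσᵢ².
True-score variance = [0.9²·21.3²·0.84 + 0.5²·2.6²·0.84] + 5.98104 = 310.11 + 5.98104 = 316.091.
Reliability = 316.091 / 375.16 = 0.843.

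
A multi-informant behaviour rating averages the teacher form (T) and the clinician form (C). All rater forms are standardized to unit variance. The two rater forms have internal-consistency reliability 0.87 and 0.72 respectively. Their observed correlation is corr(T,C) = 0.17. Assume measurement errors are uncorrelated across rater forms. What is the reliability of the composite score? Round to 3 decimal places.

0.825

Var(T+C) = 2 + 2·[0.17] = 2 + 0.34 = 2.34.
Because errors are independent across components, Cov(Tᵢ,Tⱼ) = Cov(Xᵢ,Xⱼ); the off-diagonal part of the true-score variance is the same as above.
True-score variance = [0.87 + 0.72] + 0.34 = 1.59 + 0.34 = 1.93.
Reliability = 1.93 / 2.34 = 0.825.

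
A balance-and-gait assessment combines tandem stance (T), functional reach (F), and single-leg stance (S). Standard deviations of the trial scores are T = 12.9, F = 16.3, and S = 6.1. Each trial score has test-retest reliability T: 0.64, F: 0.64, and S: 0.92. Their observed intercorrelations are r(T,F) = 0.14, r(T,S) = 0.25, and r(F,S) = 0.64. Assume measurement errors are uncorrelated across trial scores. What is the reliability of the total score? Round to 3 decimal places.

Var(T+F+S) = 12.9² + 16.3² + 6.1² + 2·[12.9·16.3·0.14 + 12.9·6.1·0.25 + 16.3·6.1·0.64] = 469.31 + 225.491 = 694.801.
Under uncorrelated errors the observed covariances equal the true-score covariances, so only the own-variance terms attenuate.
True-score variance = [12.9²·0.64 + 16.3²·0.64 + 6.1²·0.92] + 225.491 = 310.777 + 225.491 = 536.268.
Reliability = 536.268 / 694.801 = 0.772.

0.772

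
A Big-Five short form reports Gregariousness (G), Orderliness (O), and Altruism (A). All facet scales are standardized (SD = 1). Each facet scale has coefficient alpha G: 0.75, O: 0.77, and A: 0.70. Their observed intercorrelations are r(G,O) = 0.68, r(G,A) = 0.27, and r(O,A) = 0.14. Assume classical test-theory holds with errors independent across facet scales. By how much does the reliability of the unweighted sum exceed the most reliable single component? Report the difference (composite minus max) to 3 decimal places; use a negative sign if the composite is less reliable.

0.079

Var(sum) = 3 + 2.18 = 5.18; true-score variance = 2.22 + 2.18 = 4.4; composite reliability = 0.8494.
Max component reliability = 0.7700.
Difference = 0.8494 − 0.7700 = 0.079.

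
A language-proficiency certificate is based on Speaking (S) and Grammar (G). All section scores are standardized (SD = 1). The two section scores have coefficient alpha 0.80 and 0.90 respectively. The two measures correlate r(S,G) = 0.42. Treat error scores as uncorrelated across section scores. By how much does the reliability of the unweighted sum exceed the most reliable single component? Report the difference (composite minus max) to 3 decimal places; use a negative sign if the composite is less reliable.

Var(sum) = 2 + 0.84 = 2.84; true-score variance = 1.7 + 0.84 = 2.54; composite reliability = 0.8944.
Max component reliability = 0.9000.
Difference = 0.8944 − 0.9000 = -0.006.

-0.006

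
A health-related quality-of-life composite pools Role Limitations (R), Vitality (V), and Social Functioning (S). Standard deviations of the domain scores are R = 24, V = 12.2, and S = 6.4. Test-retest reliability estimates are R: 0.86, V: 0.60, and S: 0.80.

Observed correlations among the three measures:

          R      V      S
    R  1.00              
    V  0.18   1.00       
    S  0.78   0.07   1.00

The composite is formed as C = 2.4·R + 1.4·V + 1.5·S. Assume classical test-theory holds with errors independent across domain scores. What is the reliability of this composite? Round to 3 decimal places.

Var(C) = 2.4²·24² + 1.4²·12.2² + 1.5²·6.4² + 2·[3.36·24·12.2·0.18 + 3.6·24·6.4·0.78 + 2.1·12.2·6.4·0.07] = 3701.65 + 1239.74 = 4941.39.
Because errors are independent across components, Cov(Tᵢ,Tⱼ) = Cov(Xᵢ,Xⱼ); the off-diagonal part of the true-score variance is the same as above.
True-score variance = [2.4²·24²·0.86 + 1.4²·12.2²·0.60 + 1.5²·6.4²·0.80] + 1239.74 = 3102.04 + 1239.74 = 4341.78.
Reliability = 4341.78 / 4941.39 = 0.879.

0.879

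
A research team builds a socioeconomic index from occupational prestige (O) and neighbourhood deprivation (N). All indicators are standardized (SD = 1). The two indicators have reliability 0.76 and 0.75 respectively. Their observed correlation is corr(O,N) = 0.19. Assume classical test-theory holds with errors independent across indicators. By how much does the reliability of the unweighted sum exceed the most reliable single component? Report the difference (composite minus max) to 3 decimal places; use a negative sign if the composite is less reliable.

Var(sum) = 2 + 0.38 = 2.38; true-score variance = 1.51 + 0.38 = 1.89; composite reliability = 0.7941.
Max component reliability = 0.7600.
Difference = 0.7941 − 0.7600 = 0.034.

0.034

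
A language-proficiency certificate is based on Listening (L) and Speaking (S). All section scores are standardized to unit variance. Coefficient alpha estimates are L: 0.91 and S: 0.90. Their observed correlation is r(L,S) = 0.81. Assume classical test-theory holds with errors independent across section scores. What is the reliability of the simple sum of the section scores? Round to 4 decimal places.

0.9475

Var(L+S) = 2 + 2·[0.81] = 2 + 1.62 = 3.62.
Under uncorrelated errors the observed covariances equal the true-score covariances, so only the own-variance terms attenuate.
True-score variance = [0.91 + 0.90] + 1.62 = 1.81 + 1.62 = 3.43.
Reliability = 3.43 / 3.62 = 0.9475.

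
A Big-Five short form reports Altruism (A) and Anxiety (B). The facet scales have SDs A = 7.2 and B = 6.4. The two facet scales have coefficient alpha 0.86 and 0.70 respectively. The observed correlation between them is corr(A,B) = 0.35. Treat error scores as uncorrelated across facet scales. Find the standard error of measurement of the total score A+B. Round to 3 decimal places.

Var(total) = 92.8 + 32.256 = 125.056.
True-score variance = 73.2544 + 32.256 = 105.51, so reliability = 0.8437.
Error variance = 125.056 − 105.51 = 19.5456; SEM = √19.5456 = 4.421.

4.421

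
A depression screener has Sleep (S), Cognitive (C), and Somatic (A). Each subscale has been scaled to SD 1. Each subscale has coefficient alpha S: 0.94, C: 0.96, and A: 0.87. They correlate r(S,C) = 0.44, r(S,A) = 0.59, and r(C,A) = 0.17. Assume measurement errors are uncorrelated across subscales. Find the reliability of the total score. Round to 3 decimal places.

Var(S+C+A) = 3 + 2·[0.44 + 0.59 + 0.17] = 3 + 2.4 = 5.4.
Because errors are independent across components, Cov(Tᵢ,Tⱼ) = Cov(Xᵢ,Xⱼ); the off-diagonal part of the true-score variance is the same as above.
True-score variance = [0.94 + 0.96 + 0.87] + 2.4 = 2.77 + 2.4 = 5.17.
Reliability = 5.17 / 5.4 = 0.957.

0.957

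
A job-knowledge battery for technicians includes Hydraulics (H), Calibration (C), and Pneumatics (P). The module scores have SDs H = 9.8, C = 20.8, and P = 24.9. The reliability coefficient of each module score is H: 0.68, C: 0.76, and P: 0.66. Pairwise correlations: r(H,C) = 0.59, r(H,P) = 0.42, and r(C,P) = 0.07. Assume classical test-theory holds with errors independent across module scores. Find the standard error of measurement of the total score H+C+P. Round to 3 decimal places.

18.584

Var(total) = 1148.69 + 518.017 = 1666.71.
True-score variance = 803.32 + 518.017 = 1321.34, so reliability = 0.7928.
Error variance = 1666.71 − 1321.34 = 345.37; SEM = √345.37 = 18.584.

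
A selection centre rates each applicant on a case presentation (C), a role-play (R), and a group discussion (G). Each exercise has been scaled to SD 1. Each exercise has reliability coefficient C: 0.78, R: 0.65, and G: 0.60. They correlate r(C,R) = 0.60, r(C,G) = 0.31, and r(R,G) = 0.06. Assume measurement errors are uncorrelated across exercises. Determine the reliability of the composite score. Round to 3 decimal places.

Var(C+R+G) = 3 + 2·[0.60 + 0.31 + 0.06] = 3 + 1.94 = 4.94.
With uncorrelated errors the cross-covariances are all true-score covariance, so they carry over unchanged; only the diagonal terms shrink to ρᵢσᵢ².
True-score variance = [0.78 + 0.65 + 0.60] + 1.94 = 2.03 + 1.94 = 3.97.
Reliability = 3.97 / 4.94 = 0.804.

0.804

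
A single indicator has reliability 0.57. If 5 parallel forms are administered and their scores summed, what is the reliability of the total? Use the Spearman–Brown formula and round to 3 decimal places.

ρ_k = kρ / (1 + (k−1)ρ) = 5·0.57 / (1 + 4·0.57) = 2.850 / 3.280 = 0.869.

0.869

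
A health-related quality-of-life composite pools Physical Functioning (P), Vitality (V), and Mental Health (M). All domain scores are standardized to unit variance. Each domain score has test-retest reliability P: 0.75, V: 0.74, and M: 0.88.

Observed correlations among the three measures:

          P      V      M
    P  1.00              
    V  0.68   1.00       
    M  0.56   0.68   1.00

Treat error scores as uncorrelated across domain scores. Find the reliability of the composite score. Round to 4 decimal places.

0.9079

Var(P+V+M) = 3 + 2·[0.68 + 0.56 + 0.68] = 3 + 3.84 = 6.84.
With uncorrelated errors the cross-covariances are all true-score covariance, so they carry over unchanged; only the diagonal terms shrink to ρᵢσᵢ².
True-score variance = [0.75 + 0.74 + 0.88] + 3.84 = 2.37 + 3.84 = 6.21.
Reliability = 6.21 / 6.84 = 0.9079.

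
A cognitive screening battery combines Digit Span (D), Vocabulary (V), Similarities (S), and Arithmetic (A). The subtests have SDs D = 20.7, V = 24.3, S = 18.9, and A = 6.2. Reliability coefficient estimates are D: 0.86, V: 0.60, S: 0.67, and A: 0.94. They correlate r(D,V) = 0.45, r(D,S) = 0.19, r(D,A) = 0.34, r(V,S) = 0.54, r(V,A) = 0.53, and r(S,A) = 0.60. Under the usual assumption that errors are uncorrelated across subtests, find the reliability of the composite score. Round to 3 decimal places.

0.856

Var(D+V+S+A) = 20.7² + 24.3² + 18.9² + 6.2² + 2·[20.7·24.3·0.45 + 20.7·18.9·0.19 + 20.7·6.2·0.34 + 24.3·18.9·0.54 + 24.3·6.2·0.53 + 18.9·6.2·0.60] = 1414.63 + 1484.97 = 2899.6.
Under uncorrelated errors the observed covariances equal the true-score covariances, so only the own-variance terms attenuate.
True-score variance = [20.7²·0.86 + 24.3²·0.60 + 18.9²·0.67 + 6.2²·0.94] + 1484.97 = 998.26 + 1484.97 = 2483.23.
Reliability = 2483.23 / 2899.6 = 0.856.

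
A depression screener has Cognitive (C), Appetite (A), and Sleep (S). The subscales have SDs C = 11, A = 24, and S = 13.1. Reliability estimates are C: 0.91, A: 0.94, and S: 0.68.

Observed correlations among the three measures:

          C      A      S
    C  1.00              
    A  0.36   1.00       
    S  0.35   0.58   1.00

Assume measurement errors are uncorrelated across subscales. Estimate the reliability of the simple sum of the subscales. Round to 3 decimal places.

Var(C+A+S) = 11² + 24² + 13.1² + 2·[11·24·0.36 + 11·13.1·0.35 + 24·13.1·0.58] = 868.61 + 655.654 = 1524.26.
With uncorrelated errors the cross-covariances are all true-score covariance, so they carry over unchanged; only the diagonal terms shrink to ρᵢσᵢ².
True-score variance = [11²·0.91 + 24²·0.94 + 13.1²·0.68] + 655.654 = 768.245 + 655.654 = 1423.9.
Reliability = 1423.9 / 1524.26 = 0.934.

0.934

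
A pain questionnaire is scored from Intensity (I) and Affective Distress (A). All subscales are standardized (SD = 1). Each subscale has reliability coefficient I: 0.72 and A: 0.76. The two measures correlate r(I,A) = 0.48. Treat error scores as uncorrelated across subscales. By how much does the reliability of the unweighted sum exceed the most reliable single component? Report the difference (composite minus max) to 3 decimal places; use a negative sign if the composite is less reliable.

0.064

Var(sum) = 2 + 0.96 = 2.96; true-score variance = 1.48 + 0.96 = 2.44; composite reliability = 0.8243.
Max component reliability = 0.7600.
Difference = 0.8243 − 0.7600 = 0.064.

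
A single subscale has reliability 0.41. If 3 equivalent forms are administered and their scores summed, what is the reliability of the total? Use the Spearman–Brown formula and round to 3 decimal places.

0.676

ρ_k = kρ / (1 + (k−1)ρ) = 3·0.41 / (1 + 2·0.41) = 1.230 / 1.820 = 0.676.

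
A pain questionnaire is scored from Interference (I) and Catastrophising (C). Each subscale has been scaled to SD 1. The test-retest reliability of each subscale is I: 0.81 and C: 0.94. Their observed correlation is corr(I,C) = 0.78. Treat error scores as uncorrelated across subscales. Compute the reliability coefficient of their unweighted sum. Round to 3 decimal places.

0.930

Var(I+C) = 2 + 2·[0.78] = 2 + 1.56 = 3.56.
With uncorrelated errors the cross-covariances are all true-score covariance, so they carry over unchanged; only the diagonal terms shrink to ρᵢσᵢ².
True-score variance = [0.81 + 0.94] + 1.56 = 1.75 + 1.56 = 3.31.
Reliability = 3.31 / 3.56 = 0.930.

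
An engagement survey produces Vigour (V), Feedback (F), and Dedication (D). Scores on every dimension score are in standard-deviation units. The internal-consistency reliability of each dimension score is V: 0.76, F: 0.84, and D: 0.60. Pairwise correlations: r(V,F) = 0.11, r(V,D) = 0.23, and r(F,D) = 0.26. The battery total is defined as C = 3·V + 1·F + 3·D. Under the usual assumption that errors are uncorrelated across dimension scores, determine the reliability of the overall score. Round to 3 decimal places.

Var(C) = 3² + 1 + 3² + 2·[3·0.11 + 9·0.23 + 3·0.26] = 19 + 6.36 = 25.36.
Because errors are independent across components, Cov(Tᵢ,Tⱼ) = Cov(Xᵢ,Xⱼ); the off-diagonal part of the true-score variance is the same as above.
True-score variance = [3²·0.76 + 0.84 + 3²·0.60] + 6.36 = 13.08 + 6.36 = 19.44.
Reliability = 19.44 / 25.36 = 0.767.

0.767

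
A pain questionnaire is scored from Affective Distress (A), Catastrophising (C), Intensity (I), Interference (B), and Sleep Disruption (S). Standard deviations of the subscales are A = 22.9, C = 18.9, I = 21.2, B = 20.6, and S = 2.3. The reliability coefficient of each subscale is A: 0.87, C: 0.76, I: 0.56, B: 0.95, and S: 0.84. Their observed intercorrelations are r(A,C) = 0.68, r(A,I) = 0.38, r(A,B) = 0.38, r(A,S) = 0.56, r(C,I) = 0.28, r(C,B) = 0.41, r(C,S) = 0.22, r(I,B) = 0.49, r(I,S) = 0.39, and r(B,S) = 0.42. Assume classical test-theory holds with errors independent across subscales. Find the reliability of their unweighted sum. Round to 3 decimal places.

0.911

Var(A+C+I+B+S) = 22.9² + 18.9² + 21.2² + 20.6² + 2.3² + 2·[22.9·18.9·0.68 + 22.9·21.2·0.38 + 22.9·20.6·0.38 + 22.9·2.3·0.56 + 18.9·21.2·0.28 + 18.9·20.6·0.41 + 18.9·2.3·0.22 + 21.2·20.6·0.49 + 21.2·2.3·0.39 + 20.6·2.3·0.42] = 1760.71 + 2443.68 = 4204.39.
With uncorrelated errors the cross-covariances are all true-score covariance, so they carry over unchanged; only the diagonal terms shrink to ρᵢσᵢ².
True-score variance = [22.9²·0.87 + 18.9²·0.76 + 21.2²·0.56 + 20.6²·0.95 + 2.3²·0.84] + 2443.68 = 1386.99 + 2443.68 = 3830.67.
Reliability = 3830.67 / 4204.39 = 0.911.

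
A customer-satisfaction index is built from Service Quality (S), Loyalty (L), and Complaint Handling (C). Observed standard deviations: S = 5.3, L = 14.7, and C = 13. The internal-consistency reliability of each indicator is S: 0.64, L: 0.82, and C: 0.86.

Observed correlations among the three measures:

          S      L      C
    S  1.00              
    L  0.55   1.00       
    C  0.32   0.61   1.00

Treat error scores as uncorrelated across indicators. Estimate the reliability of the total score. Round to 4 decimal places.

0.9064

Var(S+L+C) = 5.3² + 14.7² + 13² + 2·[5.3·14.7·0.55 + 5.3·13·0.32 + 14.7·13·0.61] = 413.18 + 362.939 = 776.119.
With uncorrelated errors the cross-covariances are all true-score covariance, so they carry over unchanged; only the diagonal terms shrink to ρᵢσᵢ².
True-score variance = [5.3²·0.64 + 14.7²·0.82 + 13²·0.86] + 362.939 = 340.511 + 362.939 = 703.45.
Reliability = 703.45 / 776.119 = 0.9064.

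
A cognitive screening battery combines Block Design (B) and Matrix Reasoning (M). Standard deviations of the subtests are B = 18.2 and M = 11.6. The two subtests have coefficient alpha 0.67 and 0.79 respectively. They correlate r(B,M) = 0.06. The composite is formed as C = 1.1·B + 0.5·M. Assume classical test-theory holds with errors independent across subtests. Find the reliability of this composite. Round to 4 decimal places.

Var(C) = 1.1²·18.2² + 0.5²·11.6² + 2·[0.55·18.2·11.6·0.06] = 434.44 + 13.9339 = 448.374.
Under uncorrelated errors the observed covariances equal the true-score covariances, so only the own-variance terms attenuate.
True-score variance = [1.1²·18.2²·0.67 + 0.5²·11.6²·0.79] + 13.9339 = 295.112 + 13.9339 = 309.046.
Reliability = 309.046 / 448.374 = 0.6893.

0.6893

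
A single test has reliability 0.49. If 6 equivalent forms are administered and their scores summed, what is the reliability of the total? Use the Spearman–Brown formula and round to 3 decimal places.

ρ_k = kρ / (1 + (k−1)ρ) = 6·0.49 / (1 + 5·0.49) = 2.940 / 3.450 = 0.852.

0.852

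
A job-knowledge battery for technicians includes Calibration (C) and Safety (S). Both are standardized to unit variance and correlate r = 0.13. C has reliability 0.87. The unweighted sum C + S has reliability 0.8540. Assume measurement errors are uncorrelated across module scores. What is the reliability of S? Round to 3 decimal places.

Var(C+S) = 2 + 2·0.13 = 2.260.
True-score variance = ρ_C + ρ_S + 2·0.13, so 0.8540 = (0.87 + ρ_S + 0.26) / 2.260.
ρ_S = 0.8540·2.260 − 0.87 − 0.26 = 0.800.

0.800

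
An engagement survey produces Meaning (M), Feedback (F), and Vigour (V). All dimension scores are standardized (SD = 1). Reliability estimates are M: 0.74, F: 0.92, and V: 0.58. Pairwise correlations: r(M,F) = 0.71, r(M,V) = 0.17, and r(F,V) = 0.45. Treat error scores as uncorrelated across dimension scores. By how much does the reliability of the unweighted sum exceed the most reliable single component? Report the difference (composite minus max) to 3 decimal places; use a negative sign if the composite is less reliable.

-0.054

Var(sum) = 3 + 2.66 = 5.66; true-score variance = 2.24 + 2.66 = 4.9; composite reliability = 0.8657.
Max component reliability = 0.9200.
Difference = 0.8657 − 0.9200 = -0.054.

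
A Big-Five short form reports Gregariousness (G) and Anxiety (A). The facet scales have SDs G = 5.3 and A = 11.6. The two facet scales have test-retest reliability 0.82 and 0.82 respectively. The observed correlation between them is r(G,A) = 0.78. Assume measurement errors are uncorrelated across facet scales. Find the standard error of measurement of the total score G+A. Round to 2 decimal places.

5.41

Var(total) = 162.65 + 95.9088 = 258.559.
True-score variance = 133.373 + 95.9088 = 229.282, so reliability = 0.8868.
Error variance = 258.559 − 229.282 = 29.277; SEM = √29.277 = 5.41.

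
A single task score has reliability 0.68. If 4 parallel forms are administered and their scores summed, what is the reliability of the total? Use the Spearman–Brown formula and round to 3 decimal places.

0.895

ρ_k = kρ / (1 + (k−1)ρ) = 4·0.68 / (1 + 3·0.68) = 2.720 / 3.040 = 0.895.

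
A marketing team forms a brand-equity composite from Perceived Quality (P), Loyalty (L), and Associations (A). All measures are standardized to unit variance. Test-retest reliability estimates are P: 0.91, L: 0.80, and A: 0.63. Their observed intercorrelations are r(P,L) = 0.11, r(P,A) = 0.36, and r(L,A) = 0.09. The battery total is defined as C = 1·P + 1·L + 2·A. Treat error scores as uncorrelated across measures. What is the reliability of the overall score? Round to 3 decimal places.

Var(C) = 1 + 1 + 2² + 2·[0.11 + 2·0.36 + 2·0.09] = 6 + 2.02 = 8.02.
With uncorrelated errors the cross-covariances are all true-score covariance, so they carry over unchanged; only the diagonal terms shrink to ρᵢσᵢ².
True-score variance = [0.91 + 0.80 + 2²·0.63] + 2.02 = 4.23 + 2.02 = 6.25.
Reliability = 6.25 / 8.02 = 0.779.

0.779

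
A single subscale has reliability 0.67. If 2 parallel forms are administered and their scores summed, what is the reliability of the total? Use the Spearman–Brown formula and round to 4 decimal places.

0.8024

ρ_k = kρ / (1 + (k−1)ρ) = 2·0.67 / (1 + 1·0.67) = 1.340 / 1.670 = 0.8024.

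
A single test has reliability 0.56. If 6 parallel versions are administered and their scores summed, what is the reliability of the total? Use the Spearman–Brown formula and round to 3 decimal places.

ρ_k = kρ / (1 + (k−1)ρ) = 6·0.56 / (1 + 5·0.56) = 3.360 / 3.800 = 0.884.

0.884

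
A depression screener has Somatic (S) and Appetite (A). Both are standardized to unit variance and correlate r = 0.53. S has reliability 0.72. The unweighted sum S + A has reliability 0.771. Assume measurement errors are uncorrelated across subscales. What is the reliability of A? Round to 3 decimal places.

Var(S+A) = 2 + 2·0.53 = 3.060.
True-score variance = ρ_S + ρ_A + 2·0.53, so 0.771 = (0.72 + ρ_A + 1.06) / 3.060.
ρ_A = 0.771·3.060 − 0.72 − 1.06 = 0.579.

0.579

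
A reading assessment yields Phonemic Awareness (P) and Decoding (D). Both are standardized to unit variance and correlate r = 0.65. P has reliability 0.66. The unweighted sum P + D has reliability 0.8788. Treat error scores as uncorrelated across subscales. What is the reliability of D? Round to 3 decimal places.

Var(P+D) = 2 + 2·0.65 = 3.300.
True-score variance = ρ_P + ρ_D + 2·0.65, so 0.8788 = (0.66 + ρ_D + 1.30) / 3.300.
ρ_D = 0.8788·3.300 − 0.66 − 1.30 = 0.940.

0.940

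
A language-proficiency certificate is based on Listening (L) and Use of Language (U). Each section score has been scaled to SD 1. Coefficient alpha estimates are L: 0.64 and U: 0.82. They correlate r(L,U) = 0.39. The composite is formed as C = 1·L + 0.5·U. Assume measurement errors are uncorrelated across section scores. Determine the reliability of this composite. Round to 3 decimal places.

0.753

Var(C) = 1 + 0.5² + 2·[0.5·0.39] = 1.25 + 0.39 = 1.64.
Because errors are independent across components, Cov(Tᵢ,Tⱼ) = Cov(Xᵢ,Xⱼ); the off-diagonal part of the true-score variance is the same as above.
True-score variance = [0.64 + 0.5²·0.82] + 0.39 = 0.845 + 0.39 = 1.235.
Reliability = 1.235 / 1.64 = 0.753.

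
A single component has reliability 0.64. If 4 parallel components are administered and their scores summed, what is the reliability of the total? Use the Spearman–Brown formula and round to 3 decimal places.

ρ_k = kρ / (1 + (k−1)ρ) = 4·0.64 / (1 + 3·0.64) = 2.560 / 2.920 = 0.877.

0.877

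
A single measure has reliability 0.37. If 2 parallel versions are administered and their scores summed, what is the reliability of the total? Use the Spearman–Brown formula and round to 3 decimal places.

0.540

ρ_k = kρ / (1 + (k−1)ρ) = 2·0.37 / (1 + 1·0.37) = 0.740 / 1.370 = 0.540.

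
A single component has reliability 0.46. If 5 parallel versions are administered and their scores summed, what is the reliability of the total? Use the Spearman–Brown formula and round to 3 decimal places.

0.810

ρ_k = kρ / (1 + (k−1)ρ) = 5·0.46 / (1 + 4·0.46) = 2.300 / 2.840 = 0.810.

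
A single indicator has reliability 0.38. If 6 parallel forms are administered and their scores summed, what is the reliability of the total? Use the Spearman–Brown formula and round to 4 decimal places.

ρ_k = kρ / (1 + (k−1)ρ) = 6·0.38 / (1 + 5·0.38) = 2.280 / 2.900 = 0.7862.

0.7862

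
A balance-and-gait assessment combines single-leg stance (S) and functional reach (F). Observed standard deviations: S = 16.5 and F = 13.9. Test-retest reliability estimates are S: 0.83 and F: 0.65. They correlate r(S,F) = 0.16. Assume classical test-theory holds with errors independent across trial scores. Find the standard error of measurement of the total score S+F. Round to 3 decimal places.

Var(total) = 465.46 + 73.392 = 538.852.
True-score variance = 351.554 + 73.392 = 424.946, so reliability = 0.7886.
Error variance = 538.852 − 424.946 = 113.906; SEM = √113.906 = 10.673.

10.673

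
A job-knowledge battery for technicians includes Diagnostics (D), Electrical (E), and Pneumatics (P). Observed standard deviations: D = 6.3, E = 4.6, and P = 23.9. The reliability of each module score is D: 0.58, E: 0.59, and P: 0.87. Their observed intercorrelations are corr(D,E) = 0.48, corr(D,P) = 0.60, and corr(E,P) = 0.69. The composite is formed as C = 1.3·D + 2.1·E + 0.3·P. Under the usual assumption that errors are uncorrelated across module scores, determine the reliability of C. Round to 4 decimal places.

Var(C) = 1.3²·6.3² + 2.1²·4.6² + 0.3²·23.9² + 2·[2.73·6.3·4.6·0.48 + 0.39·6.3·23.9·0.60 + 0.63·4.6·23.9·0.69] = 211.801 + 241.999 = 453.8.
Because errors are independent across components, Cov(Tᵢ,Tⱼ) = Cov(Xᵢ,Xⱼ); the off-diagonal part of the true-score variance is the same as above.
True-score variance = [1.3²·6.3²·0.58 + 2.1²·4.6²·0.59 + 0.3²·23.9²·0.87] + 241.999 = 138.686 + 241.999 = 380.685.
Reliability = 380.685 / 453.8 = 0.8389.

0.8389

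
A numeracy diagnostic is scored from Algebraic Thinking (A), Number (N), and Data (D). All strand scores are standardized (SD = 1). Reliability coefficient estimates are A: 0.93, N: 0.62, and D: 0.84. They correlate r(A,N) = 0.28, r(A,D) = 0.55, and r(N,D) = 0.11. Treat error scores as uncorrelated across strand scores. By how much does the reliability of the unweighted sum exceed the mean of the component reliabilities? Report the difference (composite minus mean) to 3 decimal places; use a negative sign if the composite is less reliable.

Var(sum) = 3 + 1.88 = 4.88; true-score variance = 2.39 + 1.88 = 4.27; composite reliability = 0.8750.
Mean component reliability = 0.7967.
Difference = 0.8750 − 0.7967 = 0.078.

0.078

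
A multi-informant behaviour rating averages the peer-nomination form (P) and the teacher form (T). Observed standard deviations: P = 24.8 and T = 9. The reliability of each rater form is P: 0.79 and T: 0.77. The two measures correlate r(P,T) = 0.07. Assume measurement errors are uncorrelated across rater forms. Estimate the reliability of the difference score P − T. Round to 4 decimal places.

Var(P−T) = 24.8² + 9² − 2·24.8·9·0.07 = 696.04 − 31.248 = 664.792.
With uncorrelated errors the cross-covariances are all true-score covariance, so they carry over unchanged; only the diagonal terms shrink to ρᵢσᵢ².
True-score variance = [24.8²·0.79 + 9²·0.77] − 31.248 = 548.252 − 31.248 = 517.004.
Reliability = 517.004 / 664.792 = 0.7777.

0.7777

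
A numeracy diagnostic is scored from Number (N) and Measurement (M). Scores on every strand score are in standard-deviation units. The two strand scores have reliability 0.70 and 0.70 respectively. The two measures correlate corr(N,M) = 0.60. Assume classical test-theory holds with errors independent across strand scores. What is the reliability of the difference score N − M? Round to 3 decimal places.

0.250

Var(N−M) = 1 + 1 − 2·0.60 = 2 − 1.2 = 0.8.
With uncorrelated errors the cross-covariances are all true-score covariance, so they carry over unchanged; only the diagonal terms shrink to ρᵢσᵢ².
True-score variance = [0.70 + 0.70] − 1.2 = 1.4 − 1.2 = 0.2.
Reliability = 0.2 / 0.8 = 0.250.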